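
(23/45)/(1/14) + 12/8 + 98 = 9599/90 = 106.66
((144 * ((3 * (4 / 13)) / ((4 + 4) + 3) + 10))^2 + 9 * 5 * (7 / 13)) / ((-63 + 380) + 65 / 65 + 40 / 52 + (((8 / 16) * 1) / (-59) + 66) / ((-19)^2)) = 612249515607534 / 92611603513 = 6610.94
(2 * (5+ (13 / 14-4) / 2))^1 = 97 / 14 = 6.93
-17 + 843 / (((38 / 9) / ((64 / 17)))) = 237293 / 323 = 734.65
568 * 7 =3976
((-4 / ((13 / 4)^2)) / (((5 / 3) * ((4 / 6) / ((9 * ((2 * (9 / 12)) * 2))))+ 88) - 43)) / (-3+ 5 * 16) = -15552 / 142427285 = -0.00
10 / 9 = 1.11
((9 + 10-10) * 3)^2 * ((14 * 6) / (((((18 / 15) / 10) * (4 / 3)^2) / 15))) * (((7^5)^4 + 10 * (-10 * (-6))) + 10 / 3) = 1374232280343920279706375 / 4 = 343558070085980069926593.80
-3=-3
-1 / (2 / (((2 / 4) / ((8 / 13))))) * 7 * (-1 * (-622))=-28301 / 16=-1768.81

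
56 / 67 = 0.84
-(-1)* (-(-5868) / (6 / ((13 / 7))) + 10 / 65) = 1816.44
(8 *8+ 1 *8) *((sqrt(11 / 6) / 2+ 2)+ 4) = 6 *sqrt(66)+ 432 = 480.74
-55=-55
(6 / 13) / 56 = 3 / 364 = 0.01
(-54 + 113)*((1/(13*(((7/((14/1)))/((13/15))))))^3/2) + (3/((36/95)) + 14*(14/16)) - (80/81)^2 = 31593071/1640250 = 19.26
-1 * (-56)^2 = -3136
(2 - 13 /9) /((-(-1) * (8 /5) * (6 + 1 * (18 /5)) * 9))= 125 /31104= 0.00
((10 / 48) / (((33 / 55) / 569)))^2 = 202350625 / 5184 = 39033.69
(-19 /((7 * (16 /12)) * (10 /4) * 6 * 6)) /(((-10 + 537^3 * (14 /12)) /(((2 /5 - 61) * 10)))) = 1919 /25292843590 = 0.00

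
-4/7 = -0.57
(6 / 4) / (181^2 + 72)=0.00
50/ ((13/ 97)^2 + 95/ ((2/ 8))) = 470450/ 3575589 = 0.13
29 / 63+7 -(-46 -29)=82.46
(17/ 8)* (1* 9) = 153/ 8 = 19.12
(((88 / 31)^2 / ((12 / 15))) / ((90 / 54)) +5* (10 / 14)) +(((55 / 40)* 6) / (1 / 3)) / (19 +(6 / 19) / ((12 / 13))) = 5130217 / 470890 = 10.89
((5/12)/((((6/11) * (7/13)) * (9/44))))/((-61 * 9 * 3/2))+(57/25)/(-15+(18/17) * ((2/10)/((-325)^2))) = -6725066638810/41921059662531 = -0.16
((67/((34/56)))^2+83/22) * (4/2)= 77450259/3179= 24363.09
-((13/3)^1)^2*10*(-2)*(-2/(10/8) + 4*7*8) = 751712/9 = 83523.56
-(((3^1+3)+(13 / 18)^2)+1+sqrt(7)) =-2437 / 324 - sqrt(7) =-10.17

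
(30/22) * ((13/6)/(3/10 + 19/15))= 975/517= 1.89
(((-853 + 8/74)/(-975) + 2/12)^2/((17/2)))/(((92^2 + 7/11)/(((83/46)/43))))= 5154678690073/8149273148153767500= 0.00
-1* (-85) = 85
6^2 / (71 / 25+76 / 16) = 1200 / 253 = 4.74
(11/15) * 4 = 44/15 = 2.93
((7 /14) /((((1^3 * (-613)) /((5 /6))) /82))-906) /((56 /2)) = -3332473 /102984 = -32.36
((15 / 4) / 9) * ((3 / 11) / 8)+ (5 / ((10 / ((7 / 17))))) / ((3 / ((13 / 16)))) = 157 / 2244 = 0.07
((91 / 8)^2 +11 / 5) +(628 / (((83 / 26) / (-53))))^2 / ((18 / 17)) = 2036981962280429 / 19840320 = 102668805.86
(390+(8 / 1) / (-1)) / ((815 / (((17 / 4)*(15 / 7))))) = 9741 / 2282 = 4.27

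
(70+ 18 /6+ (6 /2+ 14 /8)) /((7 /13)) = 4043 /28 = 144.39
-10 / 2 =-5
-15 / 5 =-3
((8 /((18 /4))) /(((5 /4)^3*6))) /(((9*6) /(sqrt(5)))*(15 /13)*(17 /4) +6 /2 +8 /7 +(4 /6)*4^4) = 8894040064 /5545096279875 - 299400192*sqrt(5) /616121808875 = 0.00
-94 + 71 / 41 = -92.27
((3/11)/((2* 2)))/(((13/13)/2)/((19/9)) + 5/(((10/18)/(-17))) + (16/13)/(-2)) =-741/1666918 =-0.00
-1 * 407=-407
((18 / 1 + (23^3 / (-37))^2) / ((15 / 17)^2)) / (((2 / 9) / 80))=342315947672 / 6845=50009634.43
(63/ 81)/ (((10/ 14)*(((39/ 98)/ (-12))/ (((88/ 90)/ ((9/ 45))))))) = -845152/ 5265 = -160.52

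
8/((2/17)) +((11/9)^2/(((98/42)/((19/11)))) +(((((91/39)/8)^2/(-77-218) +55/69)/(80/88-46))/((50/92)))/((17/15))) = 69.08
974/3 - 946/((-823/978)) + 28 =1476.83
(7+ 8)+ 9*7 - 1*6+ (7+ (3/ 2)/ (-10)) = 1577/ 20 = 78.85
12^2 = 144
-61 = -61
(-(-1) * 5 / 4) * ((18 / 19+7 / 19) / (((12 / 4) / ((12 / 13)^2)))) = 1500 / 3211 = 0.47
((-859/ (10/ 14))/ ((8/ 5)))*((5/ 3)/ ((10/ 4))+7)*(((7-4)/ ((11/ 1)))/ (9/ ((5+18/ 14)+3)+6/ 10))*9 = -26968305/ 2992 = -9013.47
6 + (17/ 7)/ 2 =101/ 14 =7.21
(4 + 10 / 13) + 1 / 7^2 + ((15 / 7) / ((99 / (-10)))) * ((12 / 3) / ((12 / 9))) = 29011 / 7007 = 4.14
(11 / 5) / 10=11 / 50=0.22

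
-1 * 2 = -2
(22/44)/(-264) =-1/528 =-0.00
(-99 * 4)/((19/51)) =-20196/19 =-1062.95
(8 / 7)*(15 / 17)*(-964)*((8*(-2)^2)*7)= -3701760 / 17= -217750.59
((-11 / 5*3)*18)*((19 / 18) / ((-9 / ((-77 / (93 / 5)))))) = -16093 / 279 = -57.68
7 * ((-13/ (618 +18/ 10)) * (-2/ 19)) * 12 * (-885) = -3221400/ 19627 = -164.13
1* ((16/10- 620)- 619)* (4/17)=-24748/85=-291.15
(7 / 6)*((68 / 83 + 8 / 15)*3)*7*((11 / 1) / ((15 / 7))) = 3176866 / 18675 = 170.11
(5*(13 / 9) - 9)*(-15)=80 / 3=26.67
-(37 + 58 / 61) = -2315 / 61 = -37.95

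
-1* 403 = -403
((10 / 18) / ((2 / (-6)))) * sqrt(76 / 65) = -2 * sqrt(1235) / 39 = -1.80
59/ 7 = 8.43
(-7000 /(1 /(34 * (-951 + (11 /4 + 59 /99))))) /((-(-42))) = 5370039.56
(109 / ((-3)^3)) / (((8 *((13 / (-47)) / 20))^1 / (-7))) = -179305 / 702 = -255.42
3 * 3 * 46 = 414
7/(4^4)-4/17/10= 0.00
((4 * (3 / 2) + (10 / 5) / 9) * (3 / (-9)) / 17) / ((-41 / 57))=1064 / 6273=0.17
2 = 2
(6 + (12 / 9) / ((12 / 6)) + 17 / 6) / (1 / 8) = 76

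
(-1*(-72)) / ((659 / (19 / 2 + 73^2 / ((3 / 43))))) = 5500212 / 659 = 8346.30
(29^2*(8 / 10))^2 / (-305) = -11316496 / 7625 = -1484.13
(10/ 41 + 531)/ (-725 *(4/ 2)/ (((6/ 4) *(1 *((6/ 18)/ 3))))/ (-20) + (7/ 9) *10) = 196029/ 163385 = 1.20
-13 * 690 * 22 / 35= -5638.29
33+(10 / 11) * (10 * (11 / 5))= 53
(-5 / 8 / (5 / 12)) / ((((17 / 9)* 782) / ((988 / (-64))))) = 6669 / 425408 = 0.02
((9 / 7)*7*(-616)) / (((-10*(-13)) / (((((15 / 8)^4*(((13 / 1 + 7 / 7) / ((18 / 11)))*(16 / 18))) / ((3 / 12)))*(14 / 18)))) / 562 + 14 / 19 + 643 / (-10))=3988521306000 / 45728689487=87.22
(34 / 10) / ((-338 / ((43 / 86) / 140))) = -17 / 473200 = -0.00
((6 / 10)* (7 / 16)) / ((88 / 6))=63 / 3520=0.02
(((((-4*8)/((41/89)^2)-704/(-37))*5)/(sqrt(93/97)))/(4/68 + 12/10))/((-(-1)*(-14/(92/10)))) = 762919200*sqrt(9021)/206307449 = 351.23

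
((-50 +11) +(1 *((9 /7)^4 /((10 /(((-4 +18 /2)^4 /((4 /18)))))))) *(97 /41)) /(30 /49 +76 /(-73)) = -51144700017 /12327224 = -4148.92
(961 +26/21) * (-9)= -8660.14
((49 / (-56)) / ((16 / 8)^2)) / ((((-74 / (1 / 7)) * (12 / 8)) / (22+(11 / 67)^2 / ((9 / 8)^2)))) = 4003571 / 645769584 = 0.01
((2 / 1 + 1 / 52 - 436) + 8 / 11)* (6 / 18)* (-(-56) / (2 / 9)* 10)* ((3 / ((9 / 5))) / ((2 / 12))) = -520424100 / 143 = -3639329.37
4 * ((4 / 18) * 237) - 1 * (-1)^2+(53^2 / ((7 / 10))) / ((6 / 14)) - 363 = 9210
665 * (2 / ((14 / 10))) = 950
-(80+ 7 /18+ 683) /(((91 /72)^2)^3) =-1168690249728 /6240321451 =-187.28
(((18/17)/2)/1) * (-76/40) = -171/170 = -1.01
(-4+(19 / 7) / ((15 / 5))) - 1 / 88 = -5741 / 1848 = -3.11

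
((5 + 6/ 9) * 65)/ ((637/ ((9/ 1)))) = 255/ 49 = 5.20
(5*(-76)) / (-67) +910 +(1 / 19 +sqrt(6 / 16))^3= 1107*sqrt(6) / 11552 +3366615419 / 3676424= 915.97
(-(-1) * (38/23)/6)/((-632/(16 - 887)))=16549/43608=0.38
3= 3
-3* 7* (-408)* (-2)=-17136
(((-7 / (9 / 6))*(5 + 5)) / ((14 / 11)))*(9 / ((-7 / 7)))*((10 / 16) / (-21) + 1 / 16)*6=1815 / 28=64.82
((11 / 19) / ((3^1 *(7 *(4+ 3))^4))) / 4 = 11 / 1314374628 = 0.00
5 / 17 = 0.29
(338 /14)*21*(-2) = -1014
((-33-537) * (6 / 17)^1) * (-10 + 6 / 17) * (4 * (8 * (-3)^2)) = 161533440 / 289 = 558939.24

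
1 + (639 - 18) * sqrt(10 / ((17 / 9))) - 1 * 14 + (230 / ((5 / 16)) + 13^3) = 1863 * sqrt(170) / 17 + 2920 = 4348.86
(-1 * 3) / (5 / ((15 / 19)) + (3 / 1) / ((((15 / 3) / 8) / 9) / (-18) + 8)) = -93267 / 208561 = -0.45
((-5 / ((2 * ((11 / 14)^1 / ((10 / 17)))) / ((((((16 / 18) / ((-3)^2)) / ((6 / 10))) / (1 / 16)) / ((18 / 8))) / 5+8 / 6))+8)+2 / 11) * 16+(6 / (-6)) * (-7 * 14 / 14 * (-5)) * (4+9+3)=-194681680 / 408969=-476.03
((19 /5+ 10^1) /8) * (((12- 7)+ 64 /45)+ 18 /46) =1763 /150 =11.75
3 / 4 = 0.75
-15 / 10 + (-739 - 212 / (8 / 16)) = -2329 / 2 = -1164.50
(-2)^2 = 4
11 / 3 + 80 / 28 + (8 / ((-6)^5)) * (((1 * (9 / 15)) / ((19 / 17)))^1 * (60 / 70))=234253 / 35910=6.52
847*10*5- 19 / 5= 211731 / 5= 42346.20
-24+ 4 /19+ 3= -395 /19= -20.79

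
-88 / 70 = -44 / 35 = -1.26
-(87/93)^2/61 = -841/58621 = -0.01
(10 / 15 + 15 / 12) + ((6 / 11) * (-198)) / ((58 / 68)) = -43397 / 348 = -124.70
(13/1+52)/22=65/22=2.95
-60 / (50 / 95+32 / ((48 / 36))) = -570 / 233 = -2.45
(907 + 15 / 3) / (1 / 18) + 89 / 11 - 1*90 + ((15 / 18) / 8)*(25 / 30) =51746675 / 3168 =16334.18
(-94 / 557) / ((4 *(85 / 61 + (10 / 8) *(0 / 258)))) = -2867 / 94690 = -0.03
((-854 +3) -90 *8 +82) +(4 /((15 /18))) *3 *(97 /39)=-94457 /65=-1453.18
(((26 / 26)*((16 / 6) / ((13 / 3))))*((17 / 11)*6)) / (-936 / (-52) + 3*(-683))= -272 / 96811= -0.00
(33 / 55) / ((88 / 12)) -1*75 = -8241 / 110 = -74.92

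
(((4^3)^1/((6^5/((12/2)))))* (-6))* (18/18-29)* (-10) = -2240/27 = -82.96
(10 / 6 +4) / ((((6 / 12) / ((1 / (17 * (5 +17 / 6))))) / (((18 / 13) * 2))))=144 / 611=0.24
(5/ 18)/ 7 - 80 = -10075/ 126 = -79.96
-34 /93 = -0.37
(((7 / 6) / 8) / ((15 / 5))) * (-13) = -91 / 144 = -0.63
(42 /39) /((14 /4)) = 4 /13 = 0.31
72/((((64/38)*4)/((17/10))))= 18.17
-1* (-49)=49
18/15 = 6/5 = 1.20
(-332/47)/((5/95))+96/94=-6260/47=-133.19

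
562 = 562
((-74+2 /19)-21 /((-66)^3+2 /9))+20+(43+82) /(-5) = -78.89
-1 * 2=-2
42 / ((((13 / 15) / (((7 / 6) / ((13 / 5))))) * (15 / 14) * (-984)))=-1715 / 83148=-0.02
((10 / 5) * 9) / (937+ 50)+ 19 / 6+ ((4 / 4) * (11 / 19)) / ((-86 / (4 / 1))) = 5093051 / 1612758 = 3.16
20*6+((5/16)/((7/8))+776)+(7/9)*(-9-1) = 111961/126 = 888.58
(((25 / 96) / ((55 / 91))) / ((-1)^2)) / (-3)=-455 / 3168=-0.14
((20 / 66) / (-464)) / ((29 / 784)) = -490 / 27753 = -0.02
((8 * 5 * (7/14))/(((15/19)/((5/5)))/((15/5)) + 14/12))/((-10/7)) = -1596/163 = -9.79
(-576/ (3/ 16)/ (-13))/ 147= 1024/ 637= 1.61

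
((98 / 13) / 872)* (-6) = -147 / 2834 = -0.05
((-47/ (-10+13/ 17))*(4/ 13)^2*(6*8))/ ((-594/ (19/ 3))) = -1943168/ 7880301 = -0.25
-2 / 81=-0.02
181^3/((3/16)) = 94875856/3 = 31625285.33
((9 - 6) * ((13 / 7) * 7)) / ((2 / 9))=351 / 2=175.50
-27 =-27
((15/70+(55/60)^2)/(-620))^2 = 1129969/390575001600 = 0.00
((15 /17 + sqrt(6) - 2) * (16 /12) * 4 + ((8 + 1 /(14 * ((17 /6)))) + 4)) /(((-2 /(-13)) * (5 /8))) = 22516 /357 + 832 * sqrt(6) /15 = 198.94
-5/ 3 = -1.67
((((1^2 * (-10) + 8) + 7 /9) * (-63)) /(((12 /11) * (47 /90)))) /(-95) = -2541 /1786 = -1.42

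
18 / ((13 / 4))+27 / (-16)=801 / 208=3.85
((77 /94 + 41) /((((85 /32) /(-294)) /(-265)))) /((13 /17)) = 980045472 /611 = 1604002.41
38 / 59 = 0.64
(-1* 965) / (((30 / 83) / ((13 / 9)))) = -208247 / 54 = -3856.43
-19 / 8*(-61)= 1159 / 8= 144.88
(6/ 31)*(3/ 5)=18/ 155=0.12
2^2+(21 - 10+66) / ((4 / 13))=1017 / 4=254.25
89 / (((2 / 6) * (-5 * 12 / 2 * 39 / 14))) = -623 / 195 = -3.19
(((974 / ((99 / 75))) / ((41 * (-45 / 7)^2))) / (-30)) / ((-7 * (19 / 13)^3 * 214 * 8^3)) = 7489573 / 1235431333002240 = 0.00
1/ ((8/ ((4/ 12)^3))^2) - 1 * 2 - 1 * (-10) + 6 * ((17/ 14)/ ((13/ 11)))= 60139675/ 4245696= 14.16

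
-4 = -4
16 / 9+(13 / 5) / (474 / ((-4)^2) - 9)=4712 / 2475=1.90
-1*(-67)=67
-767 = -767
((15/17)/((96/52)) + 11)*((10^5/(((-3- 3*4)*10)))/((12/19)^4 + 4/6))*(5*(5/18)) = -12869.90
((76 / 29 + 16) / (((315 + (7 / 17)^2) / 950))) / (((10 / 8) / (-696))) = -711633600 / 22771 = -31251.75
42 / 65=0.65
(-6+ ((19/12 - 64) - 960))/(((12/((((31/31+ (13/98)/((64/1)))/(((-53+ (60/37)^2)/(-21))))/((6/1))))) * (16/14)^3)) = -247762667285/61977133056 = -4.00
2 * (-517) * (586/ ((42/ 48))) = -4847392/ 7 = -692484.57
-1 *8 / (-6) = 4 / 3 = 1.33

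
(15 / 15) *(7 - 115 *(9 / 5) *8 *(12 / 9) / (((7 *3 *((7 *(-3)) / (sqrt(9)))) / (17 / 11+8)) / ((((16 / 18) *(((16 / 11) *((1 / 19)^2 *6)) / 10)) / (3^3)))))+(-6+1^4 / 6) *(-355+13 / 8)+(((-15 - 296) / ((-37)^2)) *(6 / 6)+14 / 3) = 374831662996583 / 180833049936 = 2072.81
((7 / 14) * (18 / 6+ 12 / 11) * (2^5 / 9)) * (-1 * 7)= -50.91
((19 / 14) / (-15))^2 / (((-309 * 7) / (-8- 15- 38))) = 22021 / 95388300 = 0.00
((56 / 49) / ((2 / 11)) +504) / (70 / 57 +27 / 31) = 6311724 / 25963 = 243.10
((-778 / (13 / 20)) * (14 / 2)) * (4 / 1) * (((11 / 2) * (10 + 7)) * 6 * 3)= -56403803.08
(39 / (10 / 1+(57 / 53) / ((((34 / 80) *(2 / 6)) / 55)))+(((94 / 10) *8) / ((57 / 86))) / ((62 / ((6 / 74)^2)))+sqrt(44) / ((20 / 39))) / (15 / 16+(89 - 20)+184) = 256566892536 / 631005467643215+312 *sqrt(11) / 20315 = 0.05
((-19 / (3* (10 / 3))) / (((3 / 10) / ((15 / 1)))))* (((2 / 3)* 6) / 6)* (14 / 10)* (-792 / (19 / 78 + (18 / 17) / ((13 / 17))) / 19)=2269.98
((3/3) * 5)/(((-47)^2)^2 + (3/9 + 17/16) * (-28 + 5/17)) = 1360/1327262713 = 0.00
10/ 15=2/ 3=0.67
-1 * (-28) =28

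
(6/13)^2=36/169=0.21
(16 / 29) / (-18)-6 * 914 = -1431332 / 261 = -5484.03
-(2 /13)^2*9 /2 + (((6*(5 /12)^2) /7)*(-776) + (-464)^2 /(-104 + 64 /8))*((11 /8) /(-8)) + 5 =410.20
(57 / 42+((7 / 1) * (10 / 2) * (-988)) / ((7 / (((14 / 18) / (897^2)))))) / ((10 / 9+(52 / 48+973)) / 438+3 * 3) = 0.12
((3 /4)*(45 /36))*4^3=60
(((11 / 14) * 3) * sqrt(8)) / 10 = 33 * sqrt(2) / 70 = 0.67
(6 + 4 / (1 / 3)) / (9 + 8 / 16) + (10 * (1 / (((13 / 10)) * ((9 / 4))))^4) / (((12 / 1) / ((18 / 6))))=6867593956 / 3560385699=1.93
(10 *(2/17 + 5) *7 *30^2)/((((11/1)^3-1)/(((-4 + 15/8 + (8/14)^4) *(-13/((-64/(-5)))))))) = 49328706375/99266944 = 496.93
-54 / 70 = -27 / 35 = -0.77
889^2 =790321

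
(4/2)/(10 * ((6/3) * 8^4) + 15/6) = 0.00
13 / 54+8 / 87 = 521 / 1566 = 0.33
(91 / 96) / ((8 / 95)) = 8645 / 768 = 11.26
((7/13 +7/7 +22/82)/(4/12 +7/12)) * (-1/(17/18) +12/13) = -346680/1295723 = -0.27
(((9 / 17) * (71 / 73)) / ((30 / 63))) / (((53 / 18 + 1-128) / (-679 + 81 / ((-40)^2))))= 18742261707 / 3167032000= 5.92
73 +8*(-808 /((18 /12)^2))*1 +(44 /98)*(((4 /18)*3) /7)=-8643125 /3087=-2799.85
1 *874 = 874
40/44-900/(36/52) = -14290/11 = -1299.09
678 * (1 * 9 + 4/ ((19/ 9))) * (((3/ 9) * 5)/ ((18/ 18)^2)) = 233910/ 19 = 12311.05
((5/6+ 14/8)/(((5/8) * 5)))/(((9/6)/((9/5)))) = 124/125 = 0.99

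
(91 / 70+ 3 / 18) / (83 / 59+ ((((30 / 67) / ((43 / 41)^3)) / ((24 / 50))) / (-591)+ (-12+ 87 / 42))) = -9534965545798 / 55410025270265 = -0.17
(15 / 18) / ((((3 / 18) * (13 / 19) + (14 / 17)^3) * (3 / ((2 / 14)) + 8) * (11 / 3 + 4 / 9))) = 840123 / 80836601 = 0.01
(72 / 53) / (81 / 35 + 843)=420 / 261343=0.00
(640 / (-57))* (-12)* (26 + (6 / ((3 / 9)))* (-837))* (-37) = 1424588800 / 19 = 74978357.89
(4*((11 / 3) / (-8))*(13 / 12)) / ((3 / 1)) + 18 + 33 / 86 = 164599 / 9288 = 17.72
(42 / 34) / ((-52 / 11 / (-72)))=4158 / 221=18.81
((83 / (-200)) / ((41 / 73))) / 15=-6059 / 123000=-0.05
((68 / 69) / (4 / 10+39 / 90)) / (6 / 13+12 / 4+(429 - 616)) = -884 / 137195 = -0.01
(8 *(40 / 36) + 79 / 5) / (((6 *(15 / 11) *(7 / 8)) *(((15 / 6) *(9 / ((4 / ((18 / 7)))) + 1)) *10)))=97768 / 4809375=0.02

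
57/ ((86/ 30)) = 855/ 43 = 19.88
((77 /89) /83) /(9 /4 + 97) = 308 /2932639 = 0.00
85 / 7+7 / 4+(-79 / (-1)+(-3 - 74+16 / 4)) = 557 / 28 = 19.89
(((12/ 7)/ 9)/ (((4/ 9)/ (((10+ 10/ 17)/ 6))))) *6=540/ 119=4.54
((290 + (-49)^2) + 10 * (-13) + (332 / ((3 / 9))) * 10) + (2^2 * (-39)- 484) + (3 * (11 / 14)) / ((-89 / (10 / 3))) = 7401808 / 623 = 11880.91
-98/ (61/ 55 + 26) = -770/ 213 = -3.62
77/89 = 0.87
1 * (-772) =-772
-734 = -734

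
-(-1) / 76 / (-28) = -1 / 2128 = -0.00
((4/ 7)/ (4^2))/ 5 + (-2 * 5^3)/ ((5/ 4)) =-27999/ 140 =-199.99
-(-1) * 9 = 9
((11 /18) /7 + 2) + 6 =1019 /126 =8.09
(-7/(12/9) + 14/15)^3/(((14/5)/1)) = -2481997/86400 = -28.73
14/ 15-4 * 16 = -946/ 15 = -63.07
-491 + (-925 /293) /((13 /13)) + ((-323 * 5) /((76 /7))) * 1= -753487 /1172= -642.91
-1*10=-10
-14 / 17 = -0.82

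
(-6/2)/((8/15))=-45/8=-5.62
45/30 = 1.50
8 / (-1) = -8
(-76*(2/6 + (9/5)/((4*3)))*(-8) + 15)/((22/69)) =106559/110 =968.72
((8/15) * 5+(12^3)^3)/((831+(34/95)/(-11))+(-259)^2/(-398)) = 6438012741928240/826524099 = 7789261.98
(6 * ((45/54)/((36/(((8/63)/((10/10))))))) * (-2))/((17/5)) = -100/9639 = -0.01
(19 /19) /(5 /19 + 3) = 19 /62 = 0.31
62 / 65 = 0.95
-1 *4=-4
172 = 172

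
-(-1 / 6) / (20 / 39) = 13 / 40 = 0.32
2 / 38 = 1 / 19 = 0.05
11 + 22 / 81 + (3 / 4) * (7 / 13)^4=11.33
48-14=34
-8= -8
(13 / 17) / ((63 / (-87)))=-377 / 357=-1.06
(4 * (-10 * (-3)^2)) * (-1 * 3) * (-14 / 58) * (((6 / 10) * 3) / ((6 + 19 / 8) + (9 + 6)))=-108864 / 5423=-20.07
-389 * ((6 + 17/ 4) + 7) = -26841/ 4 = -6710.25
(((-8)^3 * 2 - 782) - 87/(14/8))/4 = -6495/14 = -463.93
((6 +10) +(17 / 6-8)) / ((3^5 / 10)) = 325 / 729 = 0.45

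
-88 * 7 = -616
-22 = -22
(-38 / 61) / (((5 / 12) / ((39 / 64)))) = -2223 / 2440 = -0.91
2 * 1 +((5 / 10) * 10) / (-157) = 309 / 157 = 1.97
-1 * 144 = -144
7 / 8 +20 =167 / 8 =20.88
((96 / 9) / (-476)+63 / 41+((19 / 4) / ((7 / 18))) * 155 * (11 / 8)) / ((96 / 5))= 3049980565 / 22482432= 135.66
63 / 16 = 3.94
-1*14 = -14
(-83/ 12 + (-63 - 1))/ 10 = -851/ 120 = -7.09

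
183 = 183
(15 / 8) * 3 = 45 / 8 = 5.62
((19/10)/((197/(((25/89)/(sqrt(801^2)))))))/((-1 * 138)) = -0.00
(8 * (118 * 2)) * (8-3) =9440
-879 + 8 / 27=-23725 / 27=-878.70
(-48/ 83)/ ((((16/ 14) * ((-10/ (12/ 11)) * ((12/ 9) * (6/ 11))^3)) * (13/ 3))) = 22869/ 690560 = 0.03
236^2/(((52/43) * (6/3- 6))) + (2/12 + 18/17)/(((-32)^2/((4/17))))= -66444880807/5770752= -11514.08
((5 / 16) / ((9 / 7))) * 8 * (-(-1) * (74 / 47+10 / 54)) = 78155 / 22842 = 3.42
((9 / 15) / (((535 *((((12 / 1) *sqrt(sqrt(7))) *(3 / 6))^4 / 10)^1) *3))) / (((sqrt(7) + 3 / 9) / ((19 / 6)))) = -19 / 300918240 + 19 *sqrt(7) / 100306080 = 0.00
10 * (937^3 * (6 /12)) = 4113284765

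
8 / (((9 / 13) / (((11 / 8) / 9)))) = 143 / 81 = 1.77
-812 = -812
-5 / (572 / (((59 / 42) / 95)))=-59 / 456456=-0.00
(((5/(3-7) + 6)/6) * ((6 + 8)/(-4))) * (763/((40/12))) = -101479/160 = -634.24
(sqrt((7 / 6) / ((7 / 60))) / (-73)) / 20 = -0.00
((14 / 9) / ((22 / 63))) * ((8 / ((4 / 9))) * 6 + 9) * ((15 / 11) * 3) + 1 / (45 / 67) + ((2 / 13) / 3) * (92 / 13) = 1963679968 / 920205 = 2133.96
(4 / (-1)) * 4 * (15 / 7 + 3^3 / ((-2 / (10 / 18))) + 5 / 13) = 7240 / 91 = 79.56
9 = 9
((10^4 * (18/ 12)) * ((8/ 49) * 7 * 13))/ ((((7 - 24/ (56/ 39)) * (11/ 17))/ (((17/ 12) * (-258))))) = 142545000/ 11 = 12958636.36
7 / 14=1 / 2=0.50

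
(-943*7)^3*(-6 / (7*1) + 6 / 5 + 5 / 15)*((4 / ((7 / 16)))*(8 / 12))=-53345947914112 / 45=-1185465509202.49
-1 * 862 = -862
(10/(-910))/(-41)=1/3731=0.00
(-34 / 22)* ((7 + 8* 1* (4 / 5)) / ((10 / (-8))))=4556 / 275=16.57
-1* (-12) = 12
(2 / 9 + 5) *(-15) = -235 / 3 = -78.33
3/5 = 0.60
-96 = -96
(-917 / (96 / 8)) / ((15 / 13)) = -11921 / 180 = -66.23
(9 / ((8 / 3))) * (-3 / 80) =-81 / 640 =-0.13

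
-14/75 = -0.19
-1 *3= -3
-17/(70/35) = -17/2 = -8.50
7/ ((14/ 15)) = 15/ 2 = 7.50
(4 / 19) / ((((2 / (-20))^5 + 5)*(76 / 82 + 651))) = 0.00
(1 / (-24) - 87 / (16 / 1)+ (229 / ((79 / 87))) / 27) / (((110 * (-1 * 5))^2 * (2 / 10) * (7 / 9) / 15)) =753 / 611776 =0.00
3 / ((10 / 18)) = 27 / 5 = 5.40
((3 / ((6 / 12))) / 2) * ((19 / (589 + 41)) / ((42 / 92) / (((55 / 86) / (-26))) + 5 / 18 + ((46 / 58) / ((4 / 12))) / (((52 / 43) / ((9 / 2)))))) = -21746868 / 2266145539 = -0.01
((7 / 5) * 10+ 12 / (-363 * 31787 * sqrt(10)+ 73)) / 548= 9319881145345529 / 364806776260684994 - 34616043 * sqrt(10) / 182403388130342497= 0.03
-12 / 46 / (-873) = 2 / 6693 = 0.00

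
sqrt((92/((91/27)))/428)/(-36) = -sqrt(671853)/116844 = -0.01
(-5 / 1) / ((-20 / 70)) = 17.50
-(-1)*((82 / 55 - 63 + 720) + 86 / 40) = 145341 / 220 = 660.64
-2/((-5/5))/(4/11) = 11/2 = 5.50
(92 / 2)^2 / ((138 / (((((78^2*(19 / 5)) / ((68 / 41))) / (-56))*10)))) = -9083919 / 238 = -38167.73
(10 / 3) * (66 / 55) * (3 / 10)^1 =6 / 5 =1.20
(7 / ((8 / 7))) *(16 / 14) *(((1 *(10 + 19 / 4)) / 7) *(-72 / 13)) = -1062 / 13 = -81.69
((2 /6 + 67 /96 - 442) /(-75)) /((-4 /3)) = -4.41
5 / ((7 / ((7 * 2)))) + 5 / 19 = 10.26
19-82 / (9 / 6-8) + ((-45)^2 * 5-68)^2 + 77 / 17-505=101142780.14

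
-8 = -8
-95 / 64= -1.48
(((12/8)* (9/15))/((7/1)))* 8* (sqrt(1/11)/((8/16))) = 0.62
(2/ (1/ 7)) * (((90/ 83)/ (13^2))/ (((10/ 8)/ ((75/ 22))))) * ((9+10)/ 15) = 47880/ 154297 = 0.31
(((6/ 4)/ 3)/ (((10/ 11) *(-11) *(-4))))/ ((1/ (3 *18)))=27/ 40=0.68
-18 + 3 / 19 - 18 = -681 / 19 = -35.84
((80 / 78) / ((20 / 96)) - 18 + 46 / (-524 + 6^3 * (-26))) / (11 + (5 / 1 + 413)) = -0.03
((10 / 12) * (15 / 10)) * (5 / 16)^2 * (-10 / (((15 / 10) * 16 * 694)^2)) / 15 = -125 / 426120708096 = -0.00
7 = 7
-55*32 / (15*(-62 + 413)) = -352 / 1053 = -0.33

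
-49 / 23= -2.13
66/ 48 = 11/ 8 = 1.38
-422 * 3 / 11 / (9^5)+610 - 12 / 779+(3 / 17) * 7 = 1752533990959 / 2867281659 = 611.22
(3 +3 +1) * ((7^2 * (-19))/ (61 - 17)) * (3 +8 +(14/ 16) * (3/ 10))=-5871817/ 3520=-1668.13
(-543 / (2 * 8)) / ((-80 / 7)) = 3801 / 1280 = 2.97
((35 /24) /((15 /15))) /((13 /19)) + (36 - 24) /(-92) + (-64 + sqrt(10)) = -444905 /7176 + sqrt(10) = -58.84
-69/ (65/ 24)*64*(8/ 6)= -141312/ 65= -2174.03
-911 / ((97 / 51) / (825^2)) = -326005341.49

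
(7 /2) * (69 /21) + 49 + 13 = 147 /2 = 73.50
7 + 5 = 12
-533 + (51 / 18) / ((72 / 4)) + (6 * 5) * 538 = 15607.16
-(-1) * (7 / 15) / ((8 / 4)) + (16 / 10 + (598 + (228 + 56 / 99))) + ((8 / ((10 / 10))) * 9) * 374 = 5495767 / 198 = 27756.40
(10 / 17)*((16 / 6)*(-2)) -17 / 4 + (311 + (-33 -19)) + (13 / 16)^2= 3293675 / 13056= 252.27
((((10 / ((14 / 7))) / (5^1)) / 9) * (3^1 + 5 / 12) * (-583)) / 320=-0.69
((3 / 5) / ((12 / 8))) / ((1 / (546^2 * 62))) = 36966384 / 5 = 7393276.80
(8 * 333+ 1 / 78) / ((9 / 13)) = 207793 / 54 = 3848.02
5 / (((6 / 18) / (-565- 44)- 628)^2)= 16689645 / 1316428085449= 0.00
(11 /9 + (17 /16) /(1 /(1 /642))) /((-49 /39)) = -490295 /503328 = -0.97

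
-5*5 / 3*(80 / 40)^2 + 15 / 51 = -1685 / 51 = -33.04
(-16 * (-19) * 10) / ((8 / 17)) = 6460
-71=-71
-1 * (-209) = 209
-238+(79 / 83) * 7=-19201 / 83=-231.34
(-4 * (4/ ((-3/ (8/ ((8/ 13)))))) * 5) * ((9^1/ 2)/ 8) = 195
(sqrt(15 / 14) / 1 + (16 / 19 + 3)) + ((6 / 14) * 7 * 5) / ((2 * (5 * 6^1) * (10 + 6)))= 4.89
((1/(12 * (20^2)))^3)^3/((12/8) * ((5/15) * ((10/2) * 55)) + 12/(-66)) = 11/2043110548228276224000000000000000000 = 0.00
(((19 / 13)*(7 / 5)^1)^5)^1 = 41615795893 / 1160290625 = 35.87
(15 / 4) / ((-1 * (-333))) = 5 / 444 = 0.01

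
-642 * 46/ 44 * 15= -110745/ 11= -10067.73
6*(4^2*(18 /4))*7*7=21168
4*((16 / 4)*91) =1456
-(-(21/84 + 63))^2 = -64009/16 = -4000.56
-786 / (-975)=262 / 325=0.81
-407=-407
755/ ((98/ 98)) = 755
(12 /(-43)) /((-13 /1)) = 12 /559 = 0.02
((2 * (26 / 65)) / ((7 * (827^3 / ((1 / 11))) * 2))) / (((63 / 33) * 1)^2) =22 / 8730179283105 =0.00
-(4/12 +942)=-2827/3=-942.33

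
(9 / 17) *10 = 90 / 17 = 5.29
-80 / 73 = -1.10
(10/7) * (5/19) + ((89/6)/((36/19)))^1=235703/28728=8.20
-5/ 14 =-0.36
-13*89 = -1157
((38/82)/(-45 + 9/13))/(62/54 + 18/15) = -3705/831808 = -0.00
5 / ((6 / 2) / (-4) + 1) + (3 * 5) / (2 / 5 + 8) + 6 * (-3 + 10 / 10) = 137 / 14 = 9.79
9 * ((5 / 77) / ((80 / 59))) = 531 / 1232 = 0.43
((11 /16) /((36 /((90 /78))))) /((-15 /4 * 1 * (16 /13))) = -11 /2304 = -0.00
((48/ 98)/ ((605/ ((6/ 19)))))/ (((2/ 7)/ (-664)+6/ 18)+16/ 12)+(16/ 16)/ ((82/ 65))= 60771284593/ 76650476210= 0.79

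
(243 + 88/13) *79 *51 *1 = 13082163/13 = 1006320.23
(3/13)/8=0.03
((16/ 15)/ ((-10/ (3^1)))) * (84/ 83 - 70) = 45808/ 2075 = 22.08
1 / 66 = 0.02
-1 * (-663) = 663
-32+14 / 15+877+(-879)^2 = 11602304 / 15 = 773486.93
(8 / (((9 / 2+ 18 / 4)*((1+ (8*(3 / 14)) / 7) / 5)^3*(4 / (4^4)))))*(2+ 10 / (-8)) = 1882384000 / 680943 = 2764.38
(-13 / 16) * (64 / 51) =-52 / 51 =-1.02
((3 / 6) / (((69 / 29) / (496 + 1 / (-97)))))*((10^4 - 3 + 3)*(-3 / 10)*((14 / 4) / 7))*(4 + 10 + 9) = -348804750 / 97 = -3595925.26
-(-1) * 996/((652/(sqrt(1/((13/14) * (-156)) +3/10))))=0.83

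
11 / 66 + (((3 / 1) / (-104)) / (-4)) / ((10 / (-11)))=1981 / 12480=0.16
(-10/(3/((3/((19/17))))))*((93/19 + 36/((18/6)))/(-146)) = 27285/26353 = 1.04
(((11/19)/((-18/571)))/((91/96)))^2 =10099446016/26904969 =375.37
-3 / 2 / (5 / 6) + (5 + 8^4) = 20496 / 5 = 4099.20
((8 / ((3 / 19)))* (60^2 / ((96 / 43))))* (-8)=-653600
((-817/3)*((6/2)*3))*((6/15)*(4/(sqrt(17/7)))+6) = -17222.45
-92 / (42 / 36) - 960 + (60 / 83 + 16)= -593860 / 581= -1022.13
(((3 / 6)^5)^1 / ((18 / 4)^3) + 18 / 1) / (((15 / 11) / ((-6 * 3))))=-577379 / 2430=-237.60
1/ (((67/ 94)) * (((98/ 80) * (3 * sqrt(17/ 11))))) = 3760 * sqrt(187)/ 167433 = 0.31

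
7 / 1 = 7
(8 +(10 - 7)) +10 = 21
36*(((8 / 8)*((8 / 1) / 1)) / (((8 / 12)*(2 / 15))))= 3240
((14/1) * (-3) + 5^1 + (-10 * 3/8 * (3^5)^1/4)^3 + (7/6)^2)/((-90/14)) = 3050945547419/1658880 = 1839159.88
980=980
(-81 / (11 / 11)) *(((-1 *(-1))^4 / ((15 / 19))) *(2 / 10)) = -513 / 25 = -20.52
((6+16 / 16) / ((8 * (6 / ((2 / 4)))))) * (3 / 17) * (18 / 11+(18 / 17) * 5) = 0.09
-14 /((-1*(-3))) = -14 /3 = -4.67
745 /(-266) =-745 /266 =-2.80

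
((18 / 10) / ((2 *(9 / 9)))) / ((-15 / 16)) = -24 / 25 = -0.96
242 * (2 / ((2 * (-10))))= -121 / 5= -24.20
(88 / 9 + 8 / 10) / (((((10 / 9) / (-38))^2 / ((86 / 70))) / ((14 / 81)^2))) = 454.08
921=921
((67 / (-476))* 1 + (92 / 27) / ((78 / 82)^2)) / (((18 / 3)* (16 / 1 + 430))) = 70862863 / 52310158992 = 0.00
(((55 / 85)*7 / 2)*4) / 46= 77 / 391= 0.20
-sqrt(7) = -2.65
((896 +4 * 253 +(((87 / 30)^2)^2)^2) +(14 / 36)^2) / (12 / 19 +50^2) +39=16072584504546979 / 384847200000000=41.76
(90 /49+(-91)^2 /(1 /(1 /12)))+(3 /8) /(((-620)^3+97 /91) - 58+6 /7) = 360150259064587 /520508474472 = 691.92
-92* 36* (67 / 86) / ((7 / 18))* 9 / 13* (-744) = 13372822656 / 3913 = 3417537.10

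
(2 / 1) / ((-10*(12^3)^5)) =-1 / 77035107872931840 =-0.00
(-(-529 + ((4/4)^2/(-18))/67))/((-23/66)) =-7017725/4623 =-1518.00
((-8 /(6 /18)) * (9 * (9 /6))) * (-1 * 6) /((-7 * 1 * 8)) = -243 /7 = -34.71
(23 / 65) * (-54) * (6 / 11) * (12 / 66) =-1.89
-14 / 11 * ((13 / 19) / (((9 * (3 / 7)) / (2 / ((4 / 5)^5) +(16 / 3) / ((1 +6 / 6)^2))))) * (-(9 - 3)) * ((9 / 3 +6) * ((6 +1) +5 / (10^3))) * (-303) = -1029625092951 / 5350400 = -192438.90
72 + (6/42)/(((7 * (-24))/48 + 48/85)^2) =125525404/1743007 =72.02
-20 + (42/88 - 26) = -2003/44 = -45.52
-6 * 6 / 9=-4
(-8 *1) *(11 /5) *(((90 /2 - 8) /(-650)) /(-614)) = -814 /498875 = -0.00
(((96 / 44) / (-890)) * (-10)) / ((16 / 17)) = 0.03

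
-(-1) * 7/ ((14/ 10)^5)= 1.30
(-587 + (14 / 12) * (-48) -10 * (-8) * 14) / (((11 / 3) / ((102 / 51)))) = 2862 / 11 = 260.18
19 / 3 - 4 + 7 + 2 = 34 / 3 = 11.33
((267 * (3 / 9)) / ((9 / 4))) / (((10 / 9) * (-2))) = -89 / 5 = -17.80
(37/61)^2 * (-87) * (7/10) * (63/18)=-5836047/74420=-78.42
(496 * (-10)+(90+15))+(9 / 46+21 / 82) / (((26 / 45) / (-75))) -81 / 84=-1686947953 / 343252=-4914.60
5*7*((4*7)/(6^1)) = 490/3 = 163.33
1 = 1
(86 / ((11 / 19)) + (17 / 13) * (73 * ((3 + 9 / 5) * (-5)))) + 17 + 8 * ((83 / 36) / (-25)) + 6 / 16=-547205179 / 257400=-2125.89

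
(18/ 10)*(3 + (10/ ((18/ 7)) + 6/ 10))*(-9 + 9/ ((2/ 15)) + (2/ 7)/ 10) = 1380689/ 1750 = 788.97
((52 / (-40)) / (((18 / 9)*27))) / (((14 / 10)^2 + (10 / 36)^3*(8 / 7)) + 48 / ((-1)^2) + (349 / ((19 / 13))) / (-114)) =-4434885 / 8822186918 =-0.00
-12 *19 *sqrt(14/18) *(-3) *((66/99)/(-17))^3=-608 *sqrt(7)/44217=-0.04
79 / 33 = 2.39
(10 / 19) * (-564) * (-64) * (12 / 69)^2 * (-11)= -63528960 / 10051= -6320.66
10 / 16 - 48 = -379 / 8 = -47.38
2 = 2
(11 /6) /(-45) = -11 /270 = -0.04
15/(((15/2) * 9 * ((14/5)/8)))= 40/63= 0.63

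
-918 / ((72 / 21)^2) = -2499 / 32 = -78.09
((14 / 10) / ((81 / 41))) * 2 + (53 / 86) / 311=15373669 / 10832130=1.42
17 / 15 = 1.13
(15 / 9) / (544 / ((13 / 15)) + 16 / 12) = 65 / 24532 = 0.00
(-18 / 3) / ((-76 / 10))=15 / 19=0.79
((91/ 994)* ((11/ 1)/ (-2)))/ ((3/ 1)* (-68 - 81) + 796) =-143/ 99116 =-0.00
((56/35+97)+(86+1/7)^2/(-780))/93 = 1134961/1184820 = 0.96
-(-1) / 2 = 1 / 2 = 0.50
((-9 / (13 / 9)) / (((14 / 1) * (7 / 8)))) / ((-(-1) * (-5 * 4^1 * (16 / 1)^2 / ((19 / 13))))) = 1539 / 10599680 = 0.00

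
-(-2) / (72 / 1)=1 / 36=0.03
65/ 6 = 10.83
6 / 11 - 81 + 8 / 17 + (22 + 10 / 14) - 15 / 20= -303791 / 5236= -58.02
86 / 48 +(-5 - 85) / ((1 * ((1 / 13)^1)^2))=-364997 / 24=-15208.21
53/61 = 0.87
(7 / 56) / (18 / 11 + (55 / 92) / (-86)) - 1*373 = -52884624 / 141811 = -372.92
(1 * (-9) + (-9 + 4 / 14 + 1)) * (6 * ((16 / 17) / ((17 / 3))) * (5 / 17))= -168480 / 34391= -4.90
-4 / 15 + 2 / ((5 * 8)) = -0.22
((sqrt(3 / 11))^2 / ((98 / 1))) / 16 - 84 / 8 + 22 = 198355 / 17248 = 11.50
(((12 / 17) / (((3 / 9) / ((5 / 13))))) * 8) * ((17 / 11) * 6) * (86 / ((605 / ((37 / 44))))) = 1374624 / 190333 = 7.22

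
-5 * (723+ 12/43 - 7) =-154000/43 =-3581.40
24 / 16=3 / 2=1.50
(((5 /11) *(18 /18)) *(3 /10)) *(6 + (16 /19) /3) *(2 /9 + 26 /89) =73748 /167409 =0.44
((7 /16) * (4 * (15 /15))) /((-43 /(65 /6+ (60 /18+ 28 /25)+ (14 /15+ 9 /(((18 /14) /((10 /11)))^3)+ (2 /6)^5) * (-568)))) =263111243479 /2781523800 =94.59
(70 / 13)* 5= 350 / 13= 26.92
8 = 8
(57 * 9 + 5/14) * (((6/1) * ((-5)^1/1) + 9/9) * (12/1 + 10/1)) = -2292653/7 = -327521.86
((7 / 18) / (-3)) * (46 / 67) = -161 / 1809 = -0.09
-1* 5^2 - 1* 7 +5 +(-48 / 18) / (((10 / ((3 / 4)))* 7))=-946 / 35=-27.03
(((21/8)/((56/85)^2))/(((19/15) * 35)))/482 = 65025/229755904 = 0.00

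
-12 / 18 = -2 / 3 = -0.67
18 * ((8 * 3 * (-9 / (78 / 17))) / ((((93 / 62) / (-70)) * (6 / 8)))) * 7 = 4798080 / 13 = 369083.08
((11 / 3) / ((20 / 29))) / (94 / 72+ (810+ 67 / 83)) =79431 / 12132965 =0.01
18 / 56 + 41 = 1157 / 28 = 41.32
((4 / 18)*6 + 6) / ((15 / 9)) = 22 / 5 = 4.40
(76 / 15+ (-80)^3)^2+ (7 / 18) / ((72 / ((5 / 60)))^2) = 88058508490282401967 / 335923200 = 262138811759.00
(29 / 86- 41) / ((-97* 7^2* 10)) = 3497 / 4087580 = 0.00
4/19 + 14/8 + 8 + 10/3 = 3031/228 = 13.29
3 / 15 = 1 / 5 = 0.20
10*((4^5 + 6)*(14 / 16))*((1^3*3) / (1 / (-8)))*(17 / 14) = -262650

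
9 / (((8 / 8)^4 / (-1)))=-9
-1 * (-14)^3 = 2744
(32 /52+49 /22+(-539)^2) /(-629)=-83089819 /179894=-461.88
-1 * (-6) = 6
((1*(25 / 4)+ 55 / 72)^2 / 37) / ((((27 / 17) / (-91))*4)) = -394523675 / 20715264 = -19.05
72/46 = 36/23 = 1.57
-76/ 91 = -0.84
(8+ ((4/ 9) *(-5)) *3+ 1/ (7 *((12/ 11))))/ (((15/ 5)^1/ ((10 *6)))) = 205/ 7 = 29.29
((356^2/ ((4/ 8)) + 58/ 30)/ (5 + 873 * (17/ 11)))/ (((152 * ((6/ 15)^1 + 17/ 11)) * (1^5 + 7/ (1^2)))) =24213431/ 306023424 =0.08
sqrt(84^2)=84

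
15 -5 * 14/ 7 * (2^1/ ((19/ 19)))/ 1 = -5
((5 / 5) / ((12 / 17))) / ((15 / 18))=17 / 10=1.70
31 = 31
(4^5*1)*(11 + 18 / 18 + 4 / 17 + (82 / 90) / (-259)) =2481708032 / 198135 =12525.34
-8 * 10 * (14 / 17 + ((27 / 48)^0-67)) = 88640 / 17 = 5214.12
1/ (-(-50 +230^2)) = -1/ 52850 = -0.00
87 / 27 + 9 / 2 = 139 / 18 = 7.72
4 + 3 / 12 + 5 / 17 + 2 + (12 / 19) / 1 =9271 / 1292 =7.18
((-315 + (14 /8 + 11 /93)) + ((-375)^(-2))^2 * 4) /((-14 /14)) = 767845458983879 /2452148437500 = 313.13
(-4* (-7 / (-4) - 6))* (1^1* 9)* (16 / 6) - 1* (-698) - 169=937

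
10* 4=40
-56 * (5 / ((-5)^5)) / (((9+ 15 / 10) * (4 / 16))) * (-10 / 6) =-64 / 1125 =-0.06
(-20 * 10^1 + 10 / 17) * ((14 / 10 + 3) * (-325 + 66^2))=-60126396 / 17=-3536846.82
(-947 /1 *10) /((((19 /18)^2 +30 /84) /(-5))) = 107389800 /3337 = 32181.54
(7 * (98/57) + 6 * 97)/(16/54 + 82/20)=3047400/22553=135.12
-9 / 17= -0.53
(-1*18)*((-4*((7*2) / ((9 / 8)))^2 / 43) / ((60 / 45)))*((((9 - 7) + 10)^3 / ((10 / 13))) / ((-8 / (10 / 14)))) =-1677312 / 43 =-39007.26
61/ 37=1.65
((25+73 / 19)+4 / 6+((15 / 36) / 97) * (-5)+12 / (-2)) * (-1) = -519445 / 22116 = -23.49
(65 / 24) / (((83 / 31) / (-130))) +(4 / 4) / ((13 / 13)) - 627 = -754471 / 996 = -757.50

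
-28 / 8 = -3.50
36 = 36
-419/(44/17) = -161.89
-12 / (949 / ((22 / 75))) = -88 / 23725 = -0.00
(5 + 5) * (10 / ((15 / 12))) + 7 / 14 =161 / 2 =80.50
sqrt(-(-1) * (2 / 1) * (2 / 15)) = 0.52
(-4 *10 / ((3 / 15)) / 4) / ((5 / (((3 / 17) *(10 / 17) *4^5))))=-307200 / 289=-1062.98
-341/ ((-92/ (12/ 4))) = 11.12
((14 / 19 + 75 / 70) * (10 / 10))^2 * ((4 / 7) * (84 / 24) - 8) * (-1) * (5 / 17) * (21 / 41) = 10411245 / 3522638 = 2.96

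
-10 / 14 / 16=-5 / 112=-0.04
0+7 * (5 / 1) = 35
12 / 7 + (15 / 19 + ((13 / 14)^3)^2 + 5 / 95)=457429691 / 143061184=3.20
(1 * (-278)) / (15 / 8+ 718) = -2224 / 5759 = -0.39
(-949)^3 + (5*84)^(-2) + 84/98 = -854670348.14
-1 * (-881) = 881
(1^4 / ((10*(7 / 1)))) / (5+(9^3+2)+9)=1 / 52150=0.00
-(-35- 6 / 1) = 41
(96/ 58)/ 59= 48/ 1711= 0.03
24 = 24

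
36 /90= 2 /5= 0.40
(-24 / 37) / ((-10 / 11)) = 132 / 185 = 0.71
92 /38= 46 /19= 2.42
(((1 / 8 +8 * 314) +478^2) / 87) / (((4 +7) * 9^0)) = 1847969 / 7656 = 241.38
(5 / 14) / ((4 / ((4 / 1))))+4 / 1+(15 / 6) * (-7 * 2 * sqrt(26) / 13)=61 / 14 -35 * sqrt(26) / 13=-9.37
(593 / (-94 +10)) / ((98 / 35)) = -2965 / 1176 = -2.52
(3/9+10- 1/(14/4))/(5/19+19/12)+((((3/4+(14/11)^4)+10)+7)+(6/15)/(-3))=66486109219/2588821620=25.68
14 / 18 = 7 / 9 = 0.78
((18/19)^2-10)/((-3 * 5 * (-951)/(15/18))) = -1643/3089799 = -0.00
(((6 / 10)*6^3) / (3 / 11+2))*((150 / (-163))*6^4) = -55427328 / 815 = -68008.99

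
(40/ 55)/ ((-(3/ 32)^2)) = -82.75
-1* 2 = -2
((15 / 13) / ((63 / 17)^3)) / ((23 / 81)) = 24565 / 307671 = 0.08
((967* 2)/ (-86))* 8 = -7736/ 43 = -179.91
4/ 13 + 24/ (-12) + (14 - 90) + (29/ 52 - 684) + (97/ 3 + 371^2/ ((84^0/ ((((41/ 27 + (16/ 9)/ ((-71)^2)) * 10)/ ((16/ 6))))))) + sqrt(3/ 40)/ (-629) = 923907864773/ 1179594 - sqrt(30)/ 12580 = 783242.25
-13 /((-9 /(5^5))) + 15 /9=40640 /9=4515.56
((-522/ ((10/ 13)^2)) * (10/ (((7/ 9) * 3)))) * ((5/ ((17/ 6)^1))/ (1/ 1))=-793962/ 119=-6671.95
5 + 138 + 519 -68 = 594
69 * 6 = 414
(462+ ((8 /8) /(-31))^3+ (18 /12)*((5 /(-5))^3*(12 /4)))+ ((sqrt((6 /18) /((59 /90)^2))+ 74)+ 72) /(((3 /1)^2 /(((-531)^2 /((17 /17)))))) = 15930*sqrt(3)+ 272557352551 /59582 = 4602083.07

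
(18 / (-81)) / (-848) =1 / 3816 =0.00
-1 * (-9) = 9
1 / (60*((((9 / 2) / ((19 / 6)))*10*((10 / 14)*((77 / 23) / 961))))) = 419957 / 891000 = 0.47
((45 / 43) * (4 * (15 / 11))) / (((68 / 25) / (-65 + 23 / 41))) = -135.23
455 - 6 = 449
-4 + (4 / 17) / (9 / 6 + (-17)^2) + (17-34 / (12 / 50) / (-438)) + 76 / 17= 230948135 / 12978378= 17.79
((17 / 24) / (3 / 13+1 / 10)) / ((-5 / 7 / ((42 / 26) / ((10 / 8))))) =-3.87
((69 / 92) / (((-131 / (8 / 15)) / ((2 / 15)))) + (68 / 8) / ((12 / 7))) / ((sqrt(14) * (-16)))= -389693 * sqrt(14) / 17606400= -0.08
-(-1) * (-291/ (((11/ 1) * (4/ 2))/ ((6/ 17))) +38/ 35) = -23449/ 6545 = -3.58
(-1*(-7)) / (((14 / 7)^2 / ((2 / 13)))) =7 / 26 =0.27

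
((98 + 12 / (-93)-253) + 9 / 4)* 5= -94785 / 124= -764.40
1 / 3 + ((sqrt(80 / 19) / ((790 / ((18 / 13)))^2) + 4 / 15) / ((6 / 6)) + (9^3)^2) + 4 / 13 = 324 * sqrt(95) / 500996275 + 34543724 / 65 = 531441.91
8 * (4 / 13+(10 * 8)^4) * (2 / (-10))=-4259840032 / 65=-65536000.49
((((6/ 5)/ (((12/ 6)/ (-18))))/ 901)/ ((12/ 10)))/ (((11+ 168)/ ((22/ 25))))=-0.00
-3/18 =-1/6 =-0.17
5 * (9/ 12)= 15/ 4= 3.75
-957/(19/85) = -81345/19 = -4281.32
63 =63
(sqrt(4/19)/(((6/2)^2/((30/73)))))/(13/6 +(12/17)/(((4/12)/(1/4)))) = 136*sqrt(19)/76285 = 0.01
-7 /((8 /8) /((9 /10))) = -63 /10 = -6.30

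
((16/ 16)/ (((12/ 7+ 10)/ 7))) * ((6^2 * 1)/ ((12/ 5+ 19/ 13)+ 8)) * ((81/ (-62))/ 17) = -773955/ 5552999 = -0.14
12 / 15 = 4 / 5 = 0.80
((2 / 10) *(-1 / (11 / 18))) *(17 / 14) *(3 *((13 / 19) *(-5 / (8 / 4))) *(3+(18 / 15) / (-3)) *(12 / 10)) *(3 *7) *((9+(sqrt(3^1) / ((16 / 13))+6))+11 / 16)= 9075807 *sqrt(3) / 83600+175232889 / 83600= 2284.12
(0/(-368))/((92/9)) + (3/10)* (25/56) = 15/112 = 0.13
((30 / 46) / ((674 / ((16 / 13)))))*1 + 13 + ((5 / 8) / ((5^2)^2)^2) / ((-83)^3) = 468164543558024237 / 36009358425625000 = 13.00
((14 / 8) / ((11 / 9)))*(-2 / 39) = -21 / 286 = -0.07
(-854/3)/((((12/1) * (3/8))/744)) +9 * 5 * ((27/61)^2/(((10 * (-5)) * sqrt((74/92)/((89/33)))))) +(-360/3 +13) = -424547/9 - 2187 * sqrt(4998774)/15144470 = -47172.21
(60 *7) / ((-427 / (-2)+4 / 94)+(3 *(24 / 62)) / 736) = 37532320 / 19082873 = 1.97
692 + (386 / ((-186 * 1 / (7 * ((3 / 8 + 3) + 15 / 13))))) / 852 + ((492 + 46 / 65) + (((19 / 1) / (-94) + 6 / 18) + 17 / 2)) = 256753829229 / 215169760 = 1193.26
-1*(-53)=53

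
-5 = -5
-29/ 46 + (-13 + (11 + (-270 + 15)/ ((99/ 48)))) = -63891/ 506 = -126.27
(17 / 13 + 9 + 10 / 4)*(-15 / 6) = -32.02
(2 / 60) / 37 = 1 / 1110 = 0.00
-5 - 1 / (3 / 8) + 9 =4 / 3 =1.33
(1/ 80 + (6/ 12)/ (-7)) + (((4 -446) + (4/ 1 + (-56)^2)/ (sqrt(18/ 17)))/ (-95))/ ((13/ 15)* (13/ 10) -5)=-1112841/ 883120 + 15700* sqrt(34)/ 11039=7.03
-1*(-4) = 4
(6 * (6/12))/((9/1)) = 0.33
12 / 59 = 0.20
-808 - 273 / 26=-818.50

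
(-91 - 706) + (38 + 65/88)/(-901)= -63195945/79288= -797.04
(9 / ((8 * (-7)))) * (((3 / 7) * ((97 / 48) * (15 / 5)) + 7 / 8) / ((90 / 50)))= -1945 / 6272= -0.31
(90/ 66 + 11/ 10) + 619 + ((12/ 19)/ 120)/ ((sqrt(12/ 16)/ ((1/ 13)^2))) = sqrt(3)/ 48165 + 68361/ 110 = 621.46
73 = 73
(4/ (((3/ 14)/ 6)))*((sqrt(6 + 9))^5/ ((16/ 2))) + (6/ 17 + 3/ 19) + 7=2426/ 323 + 3150*sqrt(15)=12207.41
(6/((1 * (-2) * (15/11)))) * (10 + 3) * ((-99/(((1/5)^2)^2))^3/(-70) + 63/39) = -6775036962893859/70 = -96786242327055.13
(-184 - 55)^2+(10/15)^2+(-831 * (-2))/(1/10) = 663673/9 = 73741.44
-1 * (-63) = 63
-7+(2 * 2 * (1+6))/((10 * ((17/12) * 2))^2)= -50323/7225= -6.97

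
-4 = -4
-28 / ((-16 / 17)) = 29.75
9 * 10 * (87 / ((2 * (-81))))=-145 / 3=-48.33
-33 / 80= -0.41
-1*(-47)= 47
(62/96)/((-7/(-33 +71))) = -3.51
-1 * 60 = -60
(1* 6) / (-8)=-3 / 4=-0.75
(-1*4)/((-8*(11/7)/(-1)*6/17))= -0.90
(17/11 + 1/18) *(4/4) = 1.60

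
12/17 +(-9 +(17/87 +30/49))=-542552/72471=-7.49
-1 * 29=-29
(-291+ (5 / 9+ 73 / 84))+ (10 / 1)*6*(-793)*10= -119974573 / 252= -476089.58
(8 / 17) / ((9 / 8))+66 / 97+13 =14.10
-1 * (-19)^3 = 6859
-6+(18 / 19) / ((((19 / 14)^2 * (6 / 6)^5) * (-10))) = -207534 / 34295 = -6.05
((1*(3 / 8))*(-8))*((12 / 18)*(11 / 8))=-11 / 4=-2.75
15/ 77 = 0.19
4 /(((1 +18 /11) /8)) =352 /29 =12.14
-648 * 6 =-3888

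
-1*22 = -22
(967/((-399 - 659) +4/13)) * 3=-37713/13750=-2.74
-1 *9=-9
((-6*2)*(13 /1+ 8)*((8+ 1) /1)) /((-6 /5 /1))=1890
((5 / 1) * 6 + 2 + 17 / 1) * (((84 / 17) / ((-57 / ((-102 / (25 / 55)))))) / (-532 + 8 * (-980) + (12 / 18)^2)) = -0.11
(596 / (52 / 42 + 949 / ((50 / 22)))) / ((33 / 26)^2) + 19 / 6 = 1275133 / 314842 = 4.05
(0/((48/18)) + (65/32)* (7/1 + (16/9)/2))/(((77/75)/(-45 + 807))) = 14652625/1232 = 11893.36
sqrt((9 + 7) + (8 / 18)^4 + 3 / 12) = sqrt(427489) / 162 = 4.04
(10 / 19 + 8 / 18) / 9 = 166 / 1539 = 0.11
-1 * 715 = -715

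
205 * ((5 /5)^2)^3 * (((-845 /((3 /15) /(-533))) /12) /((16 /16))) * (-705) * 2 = -108486486875 /2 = -54243243437.50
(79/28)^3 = 493039/21952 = 22.46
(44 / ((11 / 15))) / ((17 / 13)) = 45.88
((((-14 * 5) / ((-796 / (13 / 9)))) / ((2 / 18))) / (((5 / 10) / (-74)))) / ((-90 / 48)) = 53872 / 597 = 90.24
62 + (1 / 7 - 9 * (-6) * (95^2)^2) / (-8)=-30788332779 / 56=-549791656.77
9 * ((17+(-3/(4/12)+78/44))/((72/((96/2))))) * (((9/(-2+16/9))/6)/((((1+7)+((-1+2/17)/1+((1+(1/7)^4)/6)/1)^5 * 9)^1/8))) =-53271220878417335303808080685/106175874167730000895221092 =-501.73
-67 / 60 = -1.12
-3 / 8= -0.38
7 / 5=1.40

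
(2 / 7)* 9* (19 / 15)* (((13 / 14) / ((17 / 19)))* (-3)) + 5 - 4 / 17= -22392 / 4165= -5.38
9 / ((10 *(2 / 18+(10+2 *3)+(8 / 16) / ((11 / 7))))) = 891 / 16265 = 0.05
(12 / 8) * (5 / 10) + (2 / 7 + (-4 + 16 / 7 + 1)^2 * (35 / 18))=73 / 36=2.03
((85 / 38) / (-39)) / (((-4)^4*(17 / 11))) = -0.00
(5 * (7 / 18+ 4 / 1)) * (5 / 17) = 1975 / 306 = 6.45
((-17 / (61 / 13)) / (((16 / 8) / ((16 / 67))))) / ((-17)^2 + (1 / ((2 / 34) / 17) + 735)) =-136 / 412787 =-0.00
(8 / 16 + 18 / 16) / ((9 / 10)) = 65 / 36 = 1.81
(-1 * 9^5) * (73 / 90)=-478953 / 10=-47895.30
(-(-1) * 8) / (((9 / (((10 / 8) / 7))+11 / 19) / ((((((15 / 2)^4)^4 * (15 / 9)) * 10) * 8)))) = 5199989948272705078125 / 2479616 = 2097094851893480.72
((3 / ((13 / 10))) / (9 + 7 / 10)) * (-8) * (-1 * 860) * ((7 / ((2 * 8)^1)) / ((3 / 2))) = 602000 / 1261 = 477.40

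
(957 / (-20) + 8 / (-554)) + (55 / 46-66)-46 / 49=-113.61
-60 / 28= -15 / 7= -2.14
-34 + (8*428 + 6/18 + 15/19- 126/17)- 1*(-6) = 3284630/969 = 3389.71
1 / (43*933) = 1 / 40119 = 0.00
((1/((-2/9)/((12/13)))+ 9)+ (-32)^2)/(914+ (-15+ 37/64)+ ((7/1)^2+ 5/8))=856000/789737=1.08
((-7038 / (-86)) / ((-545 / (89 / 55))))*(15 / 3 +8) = -4071483 / 1288925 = -3.16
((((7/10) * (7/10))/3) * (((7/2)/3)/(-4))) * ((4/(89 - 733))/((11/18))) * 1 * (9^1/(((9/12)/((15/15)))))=147/25300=0.01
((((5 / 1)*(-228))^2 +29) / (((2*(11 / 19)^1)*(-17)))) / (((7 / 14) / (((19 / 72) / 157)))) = -469166069 / 2113848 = -221.95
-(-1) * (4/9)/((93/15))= 20/279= 0.07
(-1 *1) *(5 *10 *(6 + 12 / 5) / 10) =-42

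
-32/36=-8/9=-0.89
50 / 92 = 25 / 46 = 0.54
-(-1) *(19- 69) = -50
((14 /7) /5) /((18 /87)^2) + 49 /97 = 85987 /8730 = 9.85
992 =992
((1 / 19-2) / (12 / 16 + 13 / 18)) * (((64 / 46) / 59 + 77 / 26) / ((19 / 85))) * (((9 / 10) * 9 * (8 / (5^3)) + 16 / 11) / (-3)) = 11.62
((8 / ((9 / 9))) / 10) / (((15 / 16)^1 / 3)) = 2.56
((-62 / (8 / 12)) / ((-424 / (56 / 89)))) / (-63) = -31 / 14151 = -0.00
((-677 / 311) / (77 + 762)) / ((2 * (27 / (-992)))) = 335792 / 7045083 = 0.05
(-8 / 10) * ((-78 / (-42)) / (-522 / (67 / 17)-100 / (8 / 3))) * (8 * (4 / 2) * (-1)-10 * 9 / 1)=-738608 / 797055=-0.93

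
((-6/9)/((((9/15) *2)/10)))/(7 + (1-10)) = 25/9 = 2.78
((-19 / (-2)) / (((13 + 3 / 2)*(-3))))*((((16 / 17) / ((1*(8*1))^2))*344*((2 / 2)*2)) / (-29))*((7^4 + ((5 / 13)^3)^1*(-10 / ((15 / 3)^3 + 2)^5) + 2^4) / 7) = 26.31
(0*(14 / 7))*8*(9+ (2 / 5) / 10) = 0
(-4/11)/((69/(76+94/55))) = -17096/41745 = -0.41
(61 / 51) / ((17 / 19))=1159 / 867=1.34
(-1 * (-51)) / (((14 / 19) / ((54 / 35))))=26163 / 245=106.79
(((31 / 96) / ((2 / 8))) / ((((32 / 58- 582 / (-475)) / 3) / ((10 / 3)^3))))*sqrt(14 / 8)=53378125*sqrt(7) / 1321812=106.84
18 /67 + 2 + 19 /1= 21.27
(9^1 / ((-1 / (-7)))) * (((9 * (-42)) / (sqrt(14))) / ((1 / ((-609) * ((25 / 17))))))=25897725 * sqrt(14) / 17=5700024.36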